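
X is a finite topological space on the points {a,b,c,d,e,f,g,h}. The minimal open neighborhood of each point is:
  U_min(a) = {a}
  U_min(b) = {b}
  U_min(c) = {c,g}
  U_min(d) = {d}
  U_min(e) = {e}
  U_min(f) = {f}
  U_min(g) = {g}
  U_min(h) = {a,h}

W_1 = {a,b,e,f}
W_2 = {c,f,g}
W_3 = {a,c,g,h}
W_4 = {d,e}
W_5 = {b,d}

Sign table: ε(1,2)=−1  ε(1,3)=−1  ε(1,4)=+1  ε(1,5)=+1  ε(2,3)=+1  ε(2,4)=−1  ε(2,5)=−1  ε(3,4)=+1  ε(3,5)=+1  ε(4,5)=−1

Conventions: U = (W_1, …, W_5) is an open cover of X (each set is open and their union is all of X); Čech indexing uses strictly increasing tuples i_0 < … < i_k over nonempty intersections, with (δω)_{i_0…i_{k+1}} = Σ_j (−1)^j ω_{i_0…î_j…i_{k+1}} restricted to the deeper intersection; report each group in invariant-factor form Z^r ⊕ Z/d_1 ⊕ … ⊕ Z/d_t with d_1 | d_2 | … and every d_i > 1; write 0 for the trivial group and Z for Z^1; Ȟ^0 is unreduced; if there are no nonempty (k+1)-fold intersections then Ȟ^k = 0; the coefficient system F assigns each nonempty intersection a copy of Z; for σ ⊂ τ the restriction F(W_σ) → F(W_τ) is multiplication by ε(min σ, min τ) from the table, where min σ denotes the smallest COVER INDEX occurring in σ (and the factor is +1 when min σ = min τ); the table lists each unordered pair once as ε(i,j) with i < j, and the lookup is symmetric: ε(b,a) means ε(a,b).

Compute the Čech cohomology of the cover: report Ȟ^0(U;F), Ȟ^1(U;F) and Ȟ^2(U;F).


Ȟ^0 = 0; Ȟ^1 = Z ⊕ Z/2; Ȟ^2 = 0

intersection data:
  W12={f} W13={a} W14={e} W15={b} W23={c,g} W45={d}
C dims 5,6; δ0: rk 5, SNF 1^4·2
Ȟ^0 = (5 − 5) − 0 = 0, so Ȟ^0 ≅ 0
Ȟ^1 = (6 − 0) − 5 = 1 plus torsion [2], so Ȟ^1 ≅ Z ⊕ Z/2
Ȟ^2 = (0 − 0) − 0 = 0, so Ȟ^2 ≅ 0


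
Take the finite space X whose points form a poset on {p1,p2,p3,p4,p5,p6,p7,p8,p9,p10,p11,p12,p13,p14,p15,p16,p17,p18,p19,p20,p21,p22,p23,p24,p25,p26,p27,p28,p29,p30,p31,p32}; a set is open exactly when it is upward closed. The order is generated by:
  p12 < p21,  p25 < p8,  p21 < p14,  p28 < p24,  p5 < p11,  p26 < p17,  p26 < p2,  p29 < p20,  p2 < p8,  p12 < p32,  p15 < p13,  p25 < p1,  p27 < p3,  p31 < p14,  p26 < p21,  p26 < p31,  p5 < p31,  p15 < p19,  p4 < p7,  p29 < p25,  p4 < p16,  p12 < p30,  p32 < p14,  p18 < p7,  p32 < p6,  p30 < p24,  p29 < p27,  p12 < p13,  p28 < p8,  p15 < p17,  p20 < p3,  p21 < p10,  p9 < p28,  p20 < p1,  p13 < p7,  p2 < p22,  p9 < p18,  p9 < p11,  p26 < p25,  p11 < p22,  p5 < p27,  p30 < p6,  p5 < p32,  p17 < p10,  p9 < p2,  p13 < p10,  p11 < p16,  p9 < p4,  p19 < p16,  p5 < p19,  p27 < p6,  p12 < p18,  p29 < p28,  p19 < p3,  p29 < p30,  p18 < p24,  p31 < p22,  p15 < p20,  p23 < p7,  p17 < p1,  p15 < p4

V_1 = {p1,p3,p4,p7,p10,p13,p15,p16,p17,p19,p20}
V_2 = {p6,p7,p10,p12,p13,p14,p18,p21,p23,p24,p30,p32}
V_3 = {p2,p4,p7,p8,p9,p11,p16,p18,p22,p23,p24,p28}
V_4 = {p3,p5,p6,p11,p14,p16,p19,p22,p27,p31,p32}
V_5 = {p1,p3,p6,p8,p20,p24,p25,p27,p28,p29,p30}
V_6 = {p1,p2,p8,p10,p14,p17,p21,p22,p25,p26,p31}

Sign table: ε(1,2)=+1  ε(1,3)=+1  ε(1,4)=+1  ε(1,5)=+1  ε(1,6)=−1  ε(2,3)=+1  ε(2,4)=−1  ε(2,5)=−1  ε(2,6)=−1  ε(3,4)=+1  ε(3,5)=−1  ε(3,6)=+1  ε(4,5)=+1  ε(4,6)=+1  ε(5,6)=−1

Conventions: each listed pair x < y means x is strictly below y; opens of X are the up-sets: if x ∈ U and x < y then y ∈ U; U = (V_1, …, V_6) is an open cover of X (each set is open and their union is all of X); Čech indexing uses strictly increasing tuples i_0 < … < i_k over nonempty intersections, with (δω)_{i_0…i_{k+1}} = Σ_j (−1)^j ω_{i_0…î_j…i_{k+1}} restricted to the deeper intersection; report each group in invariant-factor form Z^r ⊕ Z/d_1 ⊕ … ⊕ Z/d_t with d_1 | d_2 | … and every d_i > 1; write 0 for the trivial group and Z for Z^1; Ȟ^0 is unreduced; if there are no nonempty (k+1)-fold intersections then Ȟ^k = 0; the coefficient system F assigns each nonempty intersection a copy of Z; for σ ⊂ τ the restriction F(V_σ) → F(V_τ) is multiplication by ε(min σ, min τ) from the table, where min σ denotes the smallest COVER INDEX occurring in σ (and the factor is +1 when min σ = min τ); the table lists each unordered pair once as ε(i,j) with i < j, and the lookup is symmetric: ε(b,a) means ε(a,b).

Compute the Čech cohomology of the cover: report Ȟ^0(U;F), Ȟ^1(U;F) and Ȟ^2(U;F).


nerve simplices:
  V12={p7,p10,p13} V13={p4,p7,p16} V14={p3,p16,p19} V15={p1,p3,p20} V16={p1,p10,p17} V23={p7,p18,p23,p24} V24={p6,p14,p32} V25={p6,p24,p30} V26={p10,p14,p21} V34={p11,p16,p22} V35={p8,p24,p28} V36={p2,p8,p22} V45={p3,p6,p27} V46={p14,p22,p31} V56={p1,p8,p25}
  V123={p7} V126={p10} V134={p16} V145={p3} V156={p1} V235={p24} V245={p6} V246={p14} V346={p22} V356={p8}
C dims 6,15,10; δ0: rk 6, SNF 1^5·2; δ1: rk 9, SNF 1^9
degree 0: 6−6−0 = 0 → Ȟ^0 ≅ 0
degree 1: 15−9−6 = 0 plus torsion [2] → Ȟ^1 ≅ Z/2
degree 2: 10−0−9 = 1 → Ȟ^2 ≅ Z

Ȟ^0 = 0,  Ȟ^1 = Z/2,  Ȟ^2 = Z


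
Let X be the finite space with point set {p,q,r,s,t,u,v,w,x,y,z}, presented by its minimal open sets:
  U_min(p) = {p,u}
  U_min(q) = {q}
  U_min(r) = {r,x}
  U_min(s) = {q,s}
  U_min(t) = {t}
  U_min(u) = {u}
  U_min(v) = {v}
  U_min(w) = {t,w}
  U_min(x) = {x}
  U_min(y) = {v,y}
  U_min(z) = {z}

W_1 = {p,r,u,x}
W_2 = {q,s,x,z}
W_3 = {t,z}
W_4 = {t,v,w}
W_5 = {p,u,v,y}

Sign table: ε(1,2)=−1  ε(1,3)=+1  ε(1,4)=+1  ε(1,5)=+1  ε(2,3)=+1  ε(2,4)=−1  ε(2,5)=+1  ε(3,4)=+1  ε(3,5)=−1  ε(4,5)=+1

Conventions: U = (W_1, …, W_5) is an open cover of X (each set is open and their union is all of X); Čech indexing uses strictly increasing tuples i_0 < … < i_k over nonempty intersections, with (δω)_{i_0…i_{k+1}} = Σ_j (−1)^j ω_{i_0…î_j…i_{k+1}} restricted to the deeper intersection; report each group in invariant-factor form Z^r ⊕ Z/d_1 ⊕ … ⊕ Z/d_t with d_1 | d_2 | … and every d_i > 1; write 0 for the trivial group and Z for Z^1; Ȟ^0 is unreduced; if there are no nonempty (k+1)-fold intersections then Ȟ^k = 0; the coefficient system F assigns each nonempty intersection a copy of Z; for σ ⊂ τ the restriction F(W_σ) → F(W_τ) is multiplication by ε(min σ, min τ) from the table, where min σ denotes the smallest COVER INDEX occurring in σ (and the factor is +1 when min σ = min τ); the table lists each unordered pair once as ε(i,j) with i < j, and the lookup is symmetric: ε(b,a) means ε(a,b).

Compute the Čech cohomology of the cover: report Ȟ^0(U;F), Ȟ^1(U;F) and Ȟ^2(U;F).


nonempty intersections:
  W12={x} W15={p,u} W23={z} W34={t} W45={v}
C dims 5,5; δ0: rk 5, SNF 1^4·2
Ȟ^0: (5−5)−0=0 ⇒ 0
Ȟ^1: (5−0)−5=0 plus torsion [2] ⇒ Z/2
Ȟ^2: (0−0)−0=0 ⇒ 0

Ȟ^0 ≅ 0, Ȟ^1 ≅ Z/2, Ȟ^2 ≅ 0


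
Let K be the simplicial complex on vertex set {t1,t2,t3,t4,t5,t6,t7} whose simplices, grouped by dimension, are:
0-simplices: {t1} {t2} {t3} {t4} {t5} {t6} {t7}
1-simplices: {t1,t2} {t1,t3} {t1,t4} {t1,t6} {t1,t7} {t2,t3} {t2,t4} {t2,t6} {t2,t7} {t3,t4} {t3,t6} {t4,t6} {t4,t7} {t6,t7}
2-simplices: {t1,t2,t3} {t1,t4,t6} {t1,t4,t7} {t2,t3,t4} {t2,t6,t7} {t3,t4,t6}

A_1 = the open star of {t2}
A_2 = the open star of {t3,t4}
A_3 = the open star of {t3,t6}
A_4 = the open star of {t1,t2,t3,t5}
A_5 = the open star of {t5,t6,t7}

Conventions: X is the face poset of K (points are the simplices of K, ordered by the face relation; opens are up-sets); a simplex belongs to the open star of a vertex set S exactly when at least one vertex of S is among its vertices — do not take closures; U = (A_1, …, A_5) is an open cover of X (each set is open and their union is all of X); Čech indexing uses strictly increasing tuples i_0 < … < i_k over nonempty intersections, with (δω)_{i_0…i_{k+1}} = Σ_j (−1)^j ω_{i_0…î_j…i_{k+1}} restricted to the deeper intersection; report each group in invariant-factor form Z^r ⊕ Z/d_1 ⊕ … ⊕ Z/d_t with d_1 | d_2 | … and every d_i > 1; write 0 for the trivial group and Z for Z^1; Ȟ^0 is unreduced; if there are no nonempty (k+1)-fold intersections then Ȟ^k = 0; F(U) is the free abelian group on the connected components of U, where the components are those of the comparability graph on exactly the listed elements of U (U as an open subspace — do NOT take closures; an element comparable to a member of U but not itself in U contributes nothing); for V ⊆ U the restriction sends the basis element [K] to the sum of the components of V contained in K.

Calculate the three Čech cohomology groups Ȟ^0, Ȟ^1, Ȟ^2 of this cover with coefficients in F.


Ȟ^0 ≅ Z^2, Ȟ^1 ≅ Z^3 and Ȟ^2 ≅ 0

nonempty overlaps:
  A1={{t2},{t1,t2},{t2,t3},{t2,t4},{t2,t6},{t2,t7},{t1,t2,t3},{t2,t3,t4},{t2,t6,t7}} A2={{t3},{t4},{t1,t3},{t1,t4},{t2,t3},{t2,t4},{t3,t4},{t3,t6},{t4,t6},{t4,t7},{t1,t2,t3},{t1,t4,t6},{t1,t4,t7},{t2,t3,t4},{t3,t4,t6}} A3={{t3},{t6},{t1,t3},{t1,t6},{t2,t3},{t2,t6},{t3,t4},{t3,t6},{t4,t6},{t6,t7},{t1,t2,t3},{t1,t4,t6},{t2,t3,t4},{t2,t6,t7},{t3,t4,t6}} A4={{t1},{t2},{t3},{t5},{t1,t2},{t1,t3},{t1,t4},{t1,t6},{t1,t7},{t2,t3},{t2,t4},{t2,t6},{t2,t7},{t3,t4},{t3,t6},{t1,t2,t3},{t1,t4,t6},{t1,t4,t7},{t2,t3,t4},{t2,t6,t7},{t3,t4,t6}} A5={{t5},{t6},{t7},{t1,t6},{t1,t7},{t2,t6},{t2,t7},{t3,t6},{t4,t6},{t4,t7},{t6,t7},{t1,t4,t6},{t1,t4,t7},{t2,t6,t7},{t3,t4,t6}}
  A12={{t2,t3},{t2,t4},{t1,t2,t3},{t2,t3,t4}} A13={{t2,t3},{t2,t6},{t1,t2,t3},{t2,t3,t4},{t2,t6,t7}} A14={{t2},{t1,t2},{t2,t3},{t2,t4},{t2,t6},{t2,t7},{t1,t2,t3},{t2,t3,t4},{t2,t6,t7}} A15={{t2,t6},{t2,t7},{t2,t6,t7}} A23={{t3},{t1,t3},{t2,t3},{t3,t4},{t3,t6},{t4,t6},{t1,t2,t3},{t1,t4,t6},{t2,t3,t4},{t3,t4,t6}} A24={{t3},{t1,t3},{t1,t4},{t2,t3},{t2,t4},{t3,t4},{t3,t6},{t1,t2,t3},{t1,t4,t6},{t1,t4,t7},{t2,t3,t4},{t3,t4,t6}} A25={{t3,t6},{t4,t6},{t4,t7},{t1,t4,t6},{t1,t4,t7},{t3,t4,t6}} A34={{t3},{t1,t3},{t1,t6},{t2,t3},{t2,t6},{t3,t4},{t3,t6},{t1,t2,t3},{t1,t4,t6},{t2,t3,t4},{t2,t6,t7},{t3,t4,t6}} A35={{t6},{t1,t6},{t2,t6},{t3,t6},{t4,t6},{t6,t7},{t1,t4,t6},{t2,t6,t7},{t3,t4,t6}} A45={{t5},{t1,t6},{t1,t7},{t2,t6},{t2,t7},{t3,t6},{t1,t4,t6},{t1,t4,t7},{t2,t6,t7},{t3,t4,t6}}
  A123={{t2,t3},{t1,t2,t3},{t2,t3,t4}} A124={{t2,t3},{t2,t4},{t1,t2,t3},{t2,t3,t4}} A134={{t2,t3},{t2,t6},{t1,t2,t3},{t2,t3,t4},{t2,t6,t7}} A135={{t2,t6},{t2,t6,t7}} A145={{t2,t6},{t2,t7},{t2,t6,t7}} A234={{t3},{t1,t3},{t2,t3},{t3,t4},{t3,t6},{t1,t2,t3},{t1,t4,t6},{t2,t3,t4},{t3,t4,t6}} A235={{t3,t6},{t4,t6},{t1,t4,t6},{t3,t4,t6}} A245={{t3,t6},{t1,t4,t6},{t1,t4,t7},{t3,t4,t6}} A345={{t1,t6},{t2,t6},{t3,t6},{t1,t4,t6},{t2,t6,t7},{t3,t4,t6}}
  A1234={{t2,t3},{t1,t2,t3},{t2,t3,t4}} A1345={{t2,t6},{t2,t6,t7}} A2345={{t3,t6},{t1,t4,t6},{t3,t4,t6}}
components per intersection:
  A1: {{t2},{t1,t2},{t2,t3},{t2,t4},{t2,t6},{t2,t7},{t1,t2,t3},{t2,t3,t4},{t2,t6,t7}}
  A2: {{t3},{t4},{t1,t3},{t1,t4},{t2,t3},{t2,t4},{t3,t4},{t3,t6},{t4,t6},{t4,t7},{t1,t2,t3},{t1,t4,t6},{t1,t4,t7},{t2,t3,t4},{t3,t4,t6}}
  A3: {{t3},{t6},{t1,t3},{t1,t6},{t2,t3},{t2,t6},{t3,t4},{t3,t6},{t4,t6},{t6,t7},{t1,t2,t3},{t1,t4,t6},{t2,t3,t4},{t2,t6,t7},{t3,t4,t6}}
  A4: {{t1},{t2},{t3},{t1,t2},{t1,t3},{t1,t4},{t1,t6},{t1,t7},{t2,t3},{t2,t4},{t2,t6},{t2,t7},{t3,t4},{t3,t6},{t1,t2,t3},{t1,t4,t6},{t1,t4,t7},{t2,t3,t4},{t2,t6,t7},{t3,t4,t6}} {{t5}}
  A5: {{t5}} {{t6},{t7},{t1,t6},{t1,t7},{t2,t6},{t2,t7},{t3,t6},{t4,t6},{t4,t7},{t6,t7},{t1,t4,t6},{t1,t4,t7},{t2,t6,t7},{t3,t4,t6}}
  A12: {{t2,t3},{t2,t4},{t1,t2,t3},{t2,t3,t4}}
  A13: {{t2,t3},{t1,t2,t3},{t2,t3,t4}} {{t2,t6},{t2,t6,t7}}
  A14: {{t2},{t1,t2},{t2,t3},{t2,t4},{t2,t6},{t2,t7},{t1,t2,t3},{t2,t3,t4},{t2,t6,t7}}
  A15: {{t2,t6},{t2,t7},{t2,t6,t7}}
  A23: {{t3},{t1,t3},{t2,t3},{t3,t4},{t3,t6},{t4,t6},{t1,t2,t3},{t1,t4,t6},{t2,t3,t4},{t3,t4,t6}}
  A24: {{t3},{t1,t3},{t2,t3},{t2,t4},{t3,t4},{t3,t6},{t1,t2,t3},{t2,t3,t4},{t3,t4,t6}} {{t1,t4},{t1,t4,t6},{t1,t4,t7}}
  A25: {{t3,t6},{t4,t6},{t1,t4,t6},{t3,t4,t6}} {{t4,t7},{t1,t4,t7}}
  A34: {{t3},{t1,t3},{t2,t3},{t3,t4},{t3,t6},{t1,t2,t3},{t2,t3,t4},{t3,t4,t6}} {{t1,t6},{t1,t4,t6}} {{t2,t6},{t2,t6,t7}}
  A35: {{t6},{t1,t6},{t2,t6},{t3,t6},{t4,t6},{t6,t7},{t1,t4,t6},{t2,t6,t7},{t3,t4,t6}}
  A45: {{t5}} {{t1,t6},{t1,t4,t6}} {{t1,t7},{t1,t4,t7}} {{t2,t6},{t2,t7},{t2,t6,t7}} {{t3,t6},{t3,t4,t6}}
  A123: {{t2,t3},{t1,t2,t3},{t2,t3,t4}}
  A124: {{t2,t3},{t2,t4},{t1,t2,t3},{t2,t3,t4}}
  A134: {{t2,t3},{t1,t2,t3},{t2,t3,t4}} {{t2,t6},{t2,t6,t7}}
  A135: {{t2,t6},{t2,t6,t7}}
  A145: {{t2,t6},{t2,t7},{t2,t6,t7}}
  A234: {{t3},{t1,t3},{t2,t3},{t3,t4},{t3,t6},{t1,t2,t3},{t2,t3,t4},{t3,t4,t6}} {{t1,t4,t6}}
  A235: {{t3,t6},{t4,t6},{t1,t4,t6},{t3,t4,t6}}
  A245: {{t3,t6},{t3,t4,t6}} {{t1,t4,t6}} {{t1,t4,t7}}
  A345: {{t1,t6},{t1,t4,t6}} {{t2,t6},{t2,t6,t7}} {{t3,t6},{t3,t4,t6}}
  A1234: {{t2,t3},{t1,t2,t3},{t2,t3,t4}}
  A1345: {{t2,t6},{t2,t6,t7}}
  A2345: {{t3,t6},{t3,t4,t6}} {{t1,t4,t6}}
C dims 7,19,15,4; δ0: rk 5, SNF 1^5; δ1: rk 11, SNF 1^11; δ2: rk 4, SNF 1^4
degree 0: 7−5−0 = 2 → Ȟ^0 ≅ Z^2
degree 1: 19−11−5 = 3 → Ȟ^1 ≅ Z^3
degree 2: 15−4−11 = 0 → Ȟ^2 ≅ 0


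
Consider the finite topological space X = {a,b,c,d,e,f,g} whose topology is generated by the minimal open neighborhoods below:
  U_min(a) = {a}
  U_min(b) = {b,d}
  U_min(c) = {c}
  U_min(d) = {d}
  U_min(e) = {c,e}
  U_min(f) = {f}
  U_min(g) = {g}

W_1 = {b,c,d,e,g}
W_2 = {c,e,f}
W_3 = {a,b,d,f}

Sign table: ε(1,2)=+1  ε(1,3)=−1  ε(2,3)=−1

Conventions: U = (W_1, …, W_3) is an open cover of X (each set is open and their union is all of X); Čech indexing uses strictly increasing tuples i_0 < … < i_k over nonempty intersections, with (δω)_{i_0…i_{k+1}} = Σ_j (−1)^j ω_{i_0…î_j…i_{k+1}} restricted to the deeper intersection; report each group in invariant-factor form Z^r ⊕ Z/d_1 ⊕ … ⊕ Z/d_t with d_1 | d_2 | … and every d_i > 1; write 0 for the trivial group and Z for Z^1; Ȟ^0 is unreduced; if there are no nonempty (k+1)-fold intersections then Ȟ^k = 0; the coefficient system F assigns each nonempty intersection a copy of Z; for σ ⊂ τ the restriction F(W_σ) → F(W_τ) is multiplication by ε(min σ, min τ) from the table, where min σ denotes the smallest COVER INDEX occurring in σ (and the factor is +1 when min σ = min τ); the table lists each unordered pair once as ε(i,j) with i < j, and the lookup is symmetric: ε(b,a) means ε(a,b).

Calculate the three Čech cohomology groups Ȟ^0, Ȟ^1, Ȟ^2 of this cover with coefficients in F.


nerve of the cover:
  W12={c,e} W13={b,d} W23={f}
C dims 3,3; δ0: rk 2, SNF 1^2
Ȟ^0 = (3 − 2) − 0 = 1, so Ȟ^0 ≅ Z
Ȟ^1 = (3 − 0) − 2 = 1, so Ȟ^1 ≅ Z
Ȟ^2 = (0 − 0) − 0 = 0, so Ȟ^2 ≅ 0

Ȟ^0(U;F) ≅ Z; Ȟ^1(U;F) ≅ Z; Ȟ^2(U;F) ≅ 0


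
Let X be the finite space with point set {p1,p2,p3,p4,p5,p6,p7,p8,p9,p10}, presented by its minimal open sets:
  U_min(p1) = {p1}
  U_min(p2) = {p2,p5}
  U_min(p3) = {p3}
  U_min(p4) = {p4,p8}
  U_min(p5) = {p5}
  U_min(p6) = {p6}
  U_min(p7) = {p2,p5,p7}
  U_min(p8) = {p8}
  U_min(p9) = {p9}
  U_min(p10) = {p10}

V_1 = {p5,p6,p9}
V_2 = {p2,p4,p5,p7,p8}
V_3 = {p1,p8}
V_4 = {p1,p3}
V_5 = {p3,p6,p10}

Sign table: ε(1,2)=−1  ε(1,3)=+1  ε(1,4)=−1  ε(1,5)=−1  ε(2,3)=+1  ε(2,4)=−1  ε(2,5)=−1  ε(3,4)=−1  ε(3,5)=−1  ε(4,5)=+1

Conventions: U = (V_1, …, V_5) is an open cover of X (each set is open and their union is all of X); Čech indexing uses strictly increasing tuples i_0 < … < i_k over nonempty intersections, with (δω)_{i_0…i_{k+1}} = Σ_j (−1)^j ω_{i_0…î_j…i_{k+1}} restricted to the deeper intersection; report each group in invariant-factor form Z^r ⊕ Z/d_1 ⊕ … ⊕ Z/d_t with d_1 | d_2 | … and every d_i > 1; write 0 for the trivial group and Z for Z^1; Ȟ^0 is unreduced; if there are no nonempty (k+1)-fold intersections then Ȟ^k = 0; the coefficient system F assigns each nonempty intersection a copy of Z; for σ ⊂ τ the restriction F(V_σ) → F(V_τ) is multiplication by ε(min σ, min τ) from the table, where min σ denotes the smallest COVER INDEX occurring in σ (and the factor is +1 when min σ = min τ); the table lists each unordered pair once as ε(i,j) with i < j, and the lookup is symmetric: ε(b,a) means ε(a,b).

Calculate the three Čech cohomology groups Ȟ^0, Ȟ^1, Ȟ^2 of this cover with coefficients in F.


nonempty overlaps:
  V12={p5} V15={p6} V23={p8} V34={p1} V45={p3}
C dims 5,5; δ0: rk 5, SNF 1^4·2
degree 0: 5−5−0 = 0 → Ȟ^0 ≅ 0
degree 1: 5−0−5 = 0 plus torsion [2] → Ȟ^1 ≅ Z/2
degree 2: 0−0−0 = 0 → Ȟ^2 ≅ 0

Ȟ^0 ≅ 0, Ȟ^1 ≅ Z/2, Ȟ^2 ≅ 0


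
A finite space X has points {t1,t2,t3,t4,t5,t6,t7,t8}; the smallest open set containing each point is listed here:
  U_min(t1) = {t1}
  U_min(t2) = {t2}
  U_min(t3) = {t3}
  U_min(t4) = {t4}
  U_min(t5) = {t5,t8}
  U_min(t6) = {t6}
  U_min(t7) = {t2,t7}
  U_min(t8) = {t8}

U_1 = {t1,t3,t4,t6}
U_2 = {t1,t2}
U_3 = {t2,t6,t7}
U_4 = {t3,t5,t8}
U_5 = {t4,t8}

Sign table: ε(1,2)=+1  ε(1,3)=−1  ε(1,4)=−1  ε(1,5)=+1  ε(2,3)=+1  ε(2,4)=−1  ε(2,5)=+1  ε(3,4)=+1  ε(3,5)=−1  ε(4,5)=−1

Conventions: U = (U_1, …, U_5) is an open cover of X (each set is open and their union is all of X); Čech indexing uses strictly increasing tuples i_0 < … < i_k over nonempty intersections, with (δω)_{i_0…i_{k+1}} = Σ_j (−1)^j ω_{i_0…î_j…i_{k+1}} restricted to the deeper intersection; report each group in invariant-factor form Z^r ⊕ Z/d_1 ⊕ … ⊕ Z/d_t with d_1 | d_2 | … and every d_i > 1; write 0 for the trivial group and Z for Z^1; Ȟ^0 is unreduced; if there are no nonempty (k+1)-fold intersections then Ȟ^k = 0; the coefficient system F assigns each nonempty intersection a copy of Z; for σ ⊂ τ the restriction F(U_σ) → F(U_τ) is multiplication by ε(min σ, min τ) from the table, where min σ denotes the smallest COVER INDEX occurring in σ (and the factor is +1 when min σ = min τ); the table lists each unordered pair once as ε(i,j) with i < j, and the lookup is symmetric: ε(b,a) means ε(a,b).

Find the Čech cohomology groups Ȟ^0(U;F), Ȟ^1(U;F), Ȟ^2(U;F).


Ȟ^0(U;F) ≅ 0,  Ȟ^1(U;F) ≅ Z ⊕ Z/2,  Ȟ^2(U;F) ≅ 0

nerve simplices:
  U12={t1} U13={t6} U14={t3} U15={t4} U23={t2} U45={t8}
C dims 5,6; δ0: rk 5, SNF 1^4·2
degree 0: 5−5−0 = 0 → Ȟ^0 ≅ 0
degree 1: 6−0−5 = 1 plus torsion [2] → Ȟ^1 ≅ Z ⊕ Z/2
degree 2: 0−0−0 = 0 → Ȟ^2 ≅ 0


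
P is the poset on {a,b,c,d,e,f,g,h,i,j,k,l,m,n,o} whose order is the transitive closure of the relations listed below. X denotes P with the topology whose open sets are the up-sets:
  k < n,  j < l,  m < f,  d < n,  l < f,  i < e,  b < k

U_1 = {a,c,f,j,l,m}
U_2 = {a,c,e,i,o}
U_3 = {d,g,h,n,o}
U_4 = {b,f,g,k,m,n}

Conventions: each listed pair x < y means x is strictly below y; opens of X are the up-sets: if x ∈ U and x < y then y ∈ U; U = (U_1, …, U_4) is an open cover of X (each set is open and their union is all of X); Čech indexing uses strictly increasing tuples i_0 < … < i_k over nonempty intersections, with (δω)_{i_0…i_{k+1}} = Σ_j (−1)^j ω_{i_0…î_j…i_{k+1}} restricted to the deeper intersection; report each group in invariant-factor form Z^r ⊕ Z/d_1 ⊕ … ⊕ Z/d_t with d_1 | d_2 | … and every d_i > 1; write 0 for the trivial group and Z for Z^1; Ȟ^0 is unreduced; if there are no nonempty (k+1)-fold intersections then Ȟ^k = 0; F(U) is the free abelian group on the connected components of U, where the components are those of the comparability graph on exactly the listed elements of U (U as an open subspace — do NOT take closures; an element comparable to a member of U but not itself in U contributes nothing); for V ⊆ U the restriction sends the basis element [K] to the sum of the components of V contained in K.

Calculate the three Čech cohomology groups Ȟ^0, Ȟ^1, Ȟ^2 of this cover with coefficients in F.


nonempty overlaps:
  U12={a,c} U14={f,m} U23={o} U34={g,n}
components per intersection:
  U1: {a} {c} {f,j,l,m}
  U2: {a} {c} {e,i} {o}
  U3: {d,n} {g} {h} {o}
  U4: {b,k,n} {f,m} {g}
  U12: {a} {c}
  U14: {f,m}
  U23: {o}
  U34: {g} {n}
C dims 14,6; δ0: rk 6, SNF 1^6
degree 0: 14−6−0 = 8 → Ȟ^0 ≅ Z^8
degree 1: 6−0−6 = 0 → Ȟ^1 ≅ 0
degree 2: 0−0−0 = 0 → Ȟ^2 ≅ 0

Ȟ^0 = Z^8, Ȟ^1 = 0, Ȟ^2 = 0


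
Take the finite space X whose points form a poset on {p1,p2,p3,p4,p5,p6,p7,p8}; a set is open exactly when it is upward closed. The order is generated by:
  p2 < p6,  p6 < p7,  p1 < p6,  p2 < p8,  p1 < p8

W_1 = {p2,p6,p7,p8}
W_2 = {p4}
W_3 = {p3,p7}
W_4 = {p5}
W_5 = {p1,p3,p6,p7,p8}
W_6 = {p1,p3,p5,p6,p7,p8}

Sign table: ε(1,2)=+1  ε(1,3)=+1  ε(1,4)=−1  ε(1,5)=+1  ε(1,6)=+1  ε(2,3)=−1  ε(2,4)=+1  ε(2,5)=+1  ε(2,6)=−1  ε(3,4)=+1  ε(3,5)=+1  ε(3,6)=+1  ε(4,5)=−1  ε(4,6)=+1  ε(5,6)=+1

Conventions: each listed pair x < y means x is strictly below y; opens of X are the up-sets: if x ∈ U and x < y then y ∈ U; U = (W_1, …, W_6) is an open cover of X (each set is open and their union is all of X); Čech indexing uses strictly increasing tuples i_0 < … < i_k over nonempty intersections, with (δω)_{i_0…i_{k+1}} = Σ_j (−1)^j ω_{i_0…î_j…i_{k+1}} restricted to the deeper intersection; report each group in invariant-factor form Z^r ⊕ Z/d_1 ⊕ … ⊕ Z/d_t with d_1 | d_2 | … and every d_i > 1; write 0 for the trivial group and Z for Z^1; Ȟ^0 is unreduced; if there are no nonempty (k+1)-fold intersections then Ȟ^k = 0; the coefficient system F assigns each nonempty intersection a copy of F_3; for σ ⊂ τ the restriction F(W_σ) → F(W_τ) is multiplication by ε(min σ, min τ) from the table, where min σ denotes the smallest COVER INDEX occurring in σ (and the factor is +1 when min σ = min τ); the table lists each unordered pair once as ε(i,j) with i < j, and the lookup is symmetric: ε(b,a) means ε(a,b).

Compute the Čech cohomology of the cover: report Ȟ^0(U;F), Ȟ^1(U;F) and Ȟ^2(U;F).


cover nerve:
  W13={p7} W15={p6,p7,p8} W16={p6,p7,p8} W35={p3,p7} W36={p3,p7} W46={p5} W56={p1,p3,p6,p7,p8}
  W135={p7} W136={p7} W156={p6,p7,p8} W356={p3,p7}
  W1356={p7}
C dims 6,7,4,1; δ0: rk_F3 4; δ1: rk_F3 3; δ2: rk_F3 1
Ȟ^0: (6−4)−0=2 ⇒ Z/3 ⊕ Z/3
Ȟ^1: (7−3)−4=0 ⇒ 0
Ȟ^2: (4−1)−3=0 ⇒ 0

Ȟ^0(U;F) ≅ Z/3 ⊕ Z/3,  Ȟ^1(U;F) ≅ 0,  Ȟ^2(U;F) ≅ 0


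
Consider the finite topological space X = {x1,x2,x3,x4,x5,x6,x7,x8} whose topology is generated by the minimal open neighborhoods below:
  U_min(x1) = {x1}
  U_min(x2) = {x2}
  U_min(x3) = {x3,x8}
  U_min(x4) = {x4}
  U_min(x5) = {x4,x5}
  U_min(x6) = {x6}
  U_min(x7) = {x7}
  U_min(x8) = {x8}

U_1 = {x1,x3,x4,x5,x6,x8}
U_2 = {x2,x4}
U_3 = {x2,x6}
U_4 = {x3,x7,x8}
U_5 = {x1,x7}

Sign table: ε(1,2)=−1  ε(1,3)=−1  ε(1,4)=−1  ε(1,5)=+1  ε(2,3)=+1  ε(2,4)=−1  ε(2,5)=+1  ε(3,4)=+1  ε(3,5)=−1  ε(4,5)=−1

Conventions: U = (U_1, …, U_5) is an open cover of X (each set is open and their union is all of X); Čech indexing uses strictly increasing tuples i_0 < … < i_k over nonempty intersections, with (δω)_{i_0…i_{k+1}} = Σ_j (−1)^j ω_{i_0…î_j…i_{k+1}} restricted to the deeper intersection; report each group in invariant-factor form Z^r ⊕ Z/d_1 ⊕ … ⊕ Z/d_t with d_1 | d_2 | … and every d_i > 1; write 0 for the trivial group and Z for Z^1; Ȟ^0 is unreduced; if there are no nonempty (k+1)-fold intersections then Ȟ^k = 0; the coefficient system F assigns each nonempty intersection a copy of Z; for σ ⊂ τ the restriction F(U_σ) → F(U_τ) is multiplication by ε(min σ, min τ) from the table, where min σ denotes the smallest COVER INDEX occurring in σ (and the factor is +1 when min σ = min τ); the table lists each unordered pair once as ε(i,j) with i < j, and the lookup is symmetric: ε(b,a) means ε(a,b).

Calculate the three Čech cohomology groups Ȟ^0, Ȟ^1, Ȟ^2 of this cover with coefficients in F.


intersection data:
  U12={x4} U13={x6} U14={x3,x8} U15={x1} U23={x2} U45={x7}
C dims 5,6; δ0: rk 4, SNF 1^4
Ȟ^0 = (5 − 4) − 0 = 1, so Ȟ^0 ≅ Z
Ȟ^1 = (6 − 0) − 4 = 2, so Ȟ^1 ≅ Z^2
Ȟ^2 = (0 − 0) − 0 = 0, so Ȟ^2 ≅ 0

Ȟ^0(U;F) ≅ Z, Ȟ^1(U;F) ≅ Z^2, Ȟ^2(U;F) ≅ 0


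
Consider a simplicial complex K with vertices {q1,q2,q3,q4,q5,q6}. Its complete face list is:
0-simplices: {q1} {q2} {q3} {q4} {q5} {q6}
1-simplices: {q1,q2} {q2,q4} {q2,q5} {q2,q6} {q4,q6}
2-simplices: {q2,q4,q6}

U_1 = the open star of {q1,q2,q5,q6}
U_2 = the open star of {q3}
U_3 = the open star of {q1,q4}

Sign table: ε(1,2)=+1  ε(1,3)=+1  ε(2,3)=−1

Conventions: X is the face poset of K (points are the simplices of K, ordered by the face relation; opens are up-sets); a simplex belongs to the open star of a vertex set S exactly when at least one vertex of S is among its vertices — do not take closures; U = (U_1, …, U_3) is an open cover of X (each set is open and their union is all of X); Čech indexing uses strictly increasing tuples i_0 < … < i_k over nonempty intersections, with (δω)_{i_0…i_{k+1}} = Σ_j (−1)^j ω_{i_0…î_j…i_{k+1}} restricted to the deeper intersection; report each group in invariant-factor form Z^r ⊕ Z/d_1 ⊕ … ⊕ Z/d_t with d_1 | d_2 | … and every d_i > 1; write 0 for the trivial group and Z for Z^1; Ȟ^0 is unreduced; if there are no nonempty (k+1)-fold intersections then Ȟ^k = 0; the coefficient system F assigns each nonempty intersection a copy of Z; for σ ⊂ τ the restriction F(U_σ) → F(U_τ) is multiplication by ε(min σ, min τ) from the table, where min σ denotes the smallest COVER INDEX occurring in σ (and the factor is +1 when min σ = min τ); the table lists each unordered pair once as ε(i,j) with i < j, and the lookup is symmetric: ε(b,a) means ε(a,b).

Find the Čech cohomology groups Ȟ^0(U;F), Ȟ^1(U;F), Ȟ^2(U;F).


cover nerve:
  U1={{q1},{q2},{q5},{q6},{q1,q2},{q2,q4},{q2,q5},{q2,q6},{q4,q6},{q2,q4,q6}} U2={{q3}} U3={{q1},{q4},{q1,q2},{q2,q4},{q4,q6},{q2,q4,q6}}
  U13={{q1},{q1,q2},{q2,q4},{q4,q6},{q2,q4,q6}}
C dims 3,1; δ0: rk 1, SNF 1^1
Ȟ^0: (3−1)−0=2 ⇒ Z^2
Ȟ^1: (1−0)−1=0 ⇒ 0
Ȟ^2: (0−0)−0=0 ⇒ 0

Ȟ^0(U;F) ≅ Z^2, Ȟ^1(U;F) ≅ 0 and Ȟ^2(U;F) ≅ 0


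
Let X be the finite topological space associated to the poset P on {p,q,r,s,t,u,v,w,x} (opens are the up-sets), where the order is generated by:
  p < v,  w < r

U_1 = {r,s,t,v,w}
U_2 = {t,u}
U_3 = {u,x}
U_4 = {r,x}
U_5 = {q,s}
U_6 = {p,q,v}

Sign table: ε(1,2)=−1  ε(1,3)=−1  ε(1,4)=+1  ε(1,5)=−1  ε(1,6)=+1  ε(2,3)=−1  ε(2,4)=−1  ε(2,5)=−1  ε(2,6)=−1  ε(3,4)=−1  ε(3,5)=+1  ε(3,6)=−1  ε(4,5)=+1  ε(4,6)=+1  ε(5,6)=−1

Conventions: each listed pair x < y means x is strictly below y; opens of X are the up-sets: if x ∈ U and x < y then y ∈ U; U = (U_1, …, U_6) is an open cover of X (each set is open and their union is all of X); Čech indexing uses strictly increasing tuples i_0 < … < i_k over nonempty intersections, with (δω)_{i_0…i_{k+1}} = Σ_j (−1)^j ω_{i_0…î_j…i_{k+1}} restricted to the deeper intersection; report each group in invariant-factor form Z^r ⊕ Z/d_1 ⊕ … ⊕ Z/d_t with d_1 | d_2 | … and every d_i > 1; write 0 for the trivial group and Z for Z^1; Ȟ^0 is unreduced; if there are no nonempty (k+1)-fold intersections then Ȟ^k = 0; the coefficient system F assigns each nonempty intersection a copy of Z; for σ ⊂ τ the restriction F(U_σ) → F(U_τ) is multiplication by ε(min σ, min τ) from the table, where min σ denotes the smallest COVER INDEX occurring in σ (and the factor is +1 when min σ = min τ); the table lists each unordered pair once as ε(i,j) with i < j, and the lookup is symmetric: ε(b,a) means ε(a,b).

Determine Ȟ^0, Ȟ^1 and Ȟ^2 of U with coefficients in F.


Ȟ^0 = 0, Ȟ^1 = Z ⊕ Z/2 and Ȟ^2 = 0

nonempty intersections:
  U12={t} U14={r} U15={s} U16={v} U23={u} U34={x} U56={q}
C dims 6,7; δ0: rk 6, SNF 1^5·2
Ȟ^0: (6−6)−0=0 ⇒ 0
Ȟ^1: (7−0)−6=1 plus torsion [2] ⇒ Z ⊕ Z/2
Ȟ^2: (0−0)−0=0 ⇒ 0


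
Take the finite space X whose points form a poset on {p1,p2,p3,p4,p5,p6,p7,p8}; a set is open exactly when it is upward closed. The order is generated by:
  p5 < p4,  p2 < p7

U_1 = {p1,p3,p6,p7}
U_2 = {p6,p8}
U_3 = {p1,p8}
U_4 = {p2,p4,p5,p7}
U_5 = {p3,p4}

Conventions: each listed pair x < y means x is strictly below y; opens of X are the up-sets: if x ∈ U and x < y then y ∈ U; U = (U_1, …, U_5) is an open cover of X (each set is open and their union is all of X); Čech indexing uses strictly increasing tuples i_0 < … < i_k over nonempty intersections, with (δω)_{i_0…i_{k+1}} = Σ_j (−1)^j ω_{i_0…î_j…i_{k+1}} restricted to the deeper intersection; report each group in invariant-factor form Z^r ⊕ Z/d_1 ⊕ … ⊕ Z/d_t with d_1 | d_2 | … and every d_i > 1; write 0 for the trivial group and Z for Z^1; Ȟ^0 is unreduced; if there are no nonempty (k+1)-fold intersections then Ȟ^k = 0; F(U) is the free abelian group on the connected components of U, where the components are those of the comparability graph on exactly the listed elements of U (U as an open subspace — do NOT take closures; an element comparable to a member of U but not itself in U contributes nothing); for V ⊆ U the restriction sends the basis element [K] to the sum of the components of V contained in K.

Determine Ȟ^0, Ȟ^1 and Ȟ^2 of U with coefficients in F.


Ȟ^0 ≅ Z^6, Ȟ^1 ≅ 0 and Ȟ^2 ≅ 0

nerve of the cover:
  U12={p6} U13={p1} U14={p7} U15={p3} U23={p8} U45={p4}
components per intersection:
  U1: {p1} {p3} {p6} {p7}
  U2: {p6} {p8}
  U3: {p1} {p8}
  U4: {p2,p7} {p4,p5}
  U5: {p3} {p4}
  U12: {p6}
  U13: {p1}
  U14: {p7}
  U15: {p3}
  U23: {p8}
  U45: {p4}
C dims 12,6; δ0: rk 6, SNF 1^6
Ȟ^0 = (12 − 6) − 0 = 6, so Ȟ^0 ≅ Z^6
Ȟ^1 = (6 − 0) − 6 = 0, so Ȟ^1 ≅ 0
Ȟ^2 = (0 − 0) − 0 = 0, so Ȟ^2 ≅ 0


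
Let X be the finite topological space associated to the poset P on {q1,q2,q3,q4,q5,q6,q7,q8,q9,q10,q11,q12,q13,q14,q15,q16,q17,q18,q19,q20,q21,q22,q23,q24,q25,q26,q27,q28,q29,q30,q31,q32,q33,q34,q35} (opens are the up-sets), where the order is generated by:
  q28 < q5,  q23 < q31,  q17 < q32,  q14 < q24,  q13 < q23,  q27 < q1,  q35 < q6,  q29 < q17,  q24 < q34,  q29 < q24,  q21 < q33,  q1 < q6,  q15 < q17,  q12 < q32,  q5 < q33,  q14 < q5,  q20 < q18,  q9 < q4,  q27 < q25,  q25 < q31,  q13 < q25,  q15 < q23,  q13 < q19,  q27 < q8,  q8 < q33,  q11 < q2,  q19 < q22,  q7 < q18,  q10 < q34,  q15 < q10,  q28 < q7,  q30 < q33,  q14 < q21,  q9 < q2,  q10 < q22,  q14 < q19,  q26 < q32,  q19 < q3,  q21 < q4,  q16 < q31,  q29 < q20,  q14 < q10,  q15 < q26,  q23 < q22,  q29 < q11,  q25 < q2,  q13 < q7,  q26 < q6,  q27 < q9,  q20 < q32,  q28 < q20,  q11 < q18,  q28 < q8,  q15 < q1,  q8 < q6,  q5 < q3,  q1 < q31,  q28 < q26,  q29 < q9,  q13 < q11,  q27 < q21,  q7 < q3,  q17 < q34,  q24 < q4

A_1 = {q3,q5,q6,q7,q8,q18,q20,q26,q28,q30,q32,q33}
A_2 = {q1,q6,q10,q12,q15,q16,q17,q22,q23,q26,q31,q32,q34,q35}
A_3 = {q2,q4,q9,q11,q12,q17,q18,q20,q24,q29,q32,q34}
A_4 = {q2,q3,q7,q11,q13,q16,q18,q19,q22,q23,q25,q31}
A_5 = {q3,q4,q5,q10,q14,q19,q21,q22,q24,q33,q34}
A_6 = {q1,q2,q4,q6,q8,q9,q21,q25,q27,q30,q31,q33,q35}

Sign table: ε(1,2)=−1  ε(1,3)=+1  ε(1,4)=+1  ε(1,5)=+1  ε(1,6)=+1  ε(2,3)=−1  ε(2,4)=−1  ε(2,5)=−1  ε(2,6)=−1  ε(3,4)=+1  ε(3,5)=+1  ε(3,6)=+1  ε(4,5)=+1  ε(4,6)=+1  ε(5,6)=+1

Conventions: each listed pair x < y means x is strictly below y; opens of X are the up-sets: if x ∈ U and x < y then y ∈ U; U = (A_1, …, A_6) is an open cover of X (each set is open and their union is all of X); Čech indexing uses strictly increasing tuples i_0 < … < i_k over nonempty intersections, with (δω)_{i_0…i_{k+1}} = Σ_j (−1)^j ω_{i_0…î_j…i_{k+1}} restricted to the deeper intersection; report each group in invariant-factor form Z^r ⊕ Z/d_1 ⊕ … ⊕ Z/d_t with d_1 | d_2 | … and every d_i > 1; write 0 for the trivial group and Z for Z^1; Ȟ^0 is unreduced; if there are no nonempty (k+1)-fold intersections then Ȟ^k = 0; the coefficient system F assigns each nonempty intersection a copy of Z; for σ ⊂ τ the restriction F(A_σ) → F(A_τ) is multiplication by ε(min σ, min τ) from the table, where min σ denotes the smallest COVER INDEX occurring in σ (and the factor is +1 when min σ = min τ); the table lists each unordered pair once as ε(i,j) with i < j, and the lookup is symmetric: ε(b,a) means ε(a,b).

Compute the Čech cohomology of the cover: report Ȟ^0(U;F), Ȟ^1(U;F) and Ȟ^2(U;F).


Ȟ^0 = Z, Ȟ^1 = 0, Ȟ^2 = Z/2

nonempty overlaps:
  A12={q6,q26,q32} A13={q18,q20,q32} A14={q3,q7,q18} A15={q3,q5,q33} A16={q6,q8,q30,q33} A23={q12,q17,q32,q34} A24={q16,q22,q23,q31} A25={q10,q22,q34} A26={q1,q6,q31,q35} A34={q2,q11,q18} A35={q4,q24,q34} A36={q2,q4,q9} A45={q3,q19,q22} A46={q2,q25,q31} A56={q4,q21,q33}
  A123={q32} A126={q6} A134={q18} A145={q3} A156={q33} A235={q34} A245={q22} A246={q31} A346={q2} A356={q4}
C dims 6,15,10; δ0: rk 5, SNF 1^5; δ1: rk 10, SNF 1^9·2
degree 0: 6−5−0 = 1 → Ȟ^0 ≅ Z
degree 1: 15−10−5 = 0 → Ȟ^1 ≅ 0
degree 2: 10−0−10 = 0 plus torsion [2] → Ȟ^2 ≅ Z/2


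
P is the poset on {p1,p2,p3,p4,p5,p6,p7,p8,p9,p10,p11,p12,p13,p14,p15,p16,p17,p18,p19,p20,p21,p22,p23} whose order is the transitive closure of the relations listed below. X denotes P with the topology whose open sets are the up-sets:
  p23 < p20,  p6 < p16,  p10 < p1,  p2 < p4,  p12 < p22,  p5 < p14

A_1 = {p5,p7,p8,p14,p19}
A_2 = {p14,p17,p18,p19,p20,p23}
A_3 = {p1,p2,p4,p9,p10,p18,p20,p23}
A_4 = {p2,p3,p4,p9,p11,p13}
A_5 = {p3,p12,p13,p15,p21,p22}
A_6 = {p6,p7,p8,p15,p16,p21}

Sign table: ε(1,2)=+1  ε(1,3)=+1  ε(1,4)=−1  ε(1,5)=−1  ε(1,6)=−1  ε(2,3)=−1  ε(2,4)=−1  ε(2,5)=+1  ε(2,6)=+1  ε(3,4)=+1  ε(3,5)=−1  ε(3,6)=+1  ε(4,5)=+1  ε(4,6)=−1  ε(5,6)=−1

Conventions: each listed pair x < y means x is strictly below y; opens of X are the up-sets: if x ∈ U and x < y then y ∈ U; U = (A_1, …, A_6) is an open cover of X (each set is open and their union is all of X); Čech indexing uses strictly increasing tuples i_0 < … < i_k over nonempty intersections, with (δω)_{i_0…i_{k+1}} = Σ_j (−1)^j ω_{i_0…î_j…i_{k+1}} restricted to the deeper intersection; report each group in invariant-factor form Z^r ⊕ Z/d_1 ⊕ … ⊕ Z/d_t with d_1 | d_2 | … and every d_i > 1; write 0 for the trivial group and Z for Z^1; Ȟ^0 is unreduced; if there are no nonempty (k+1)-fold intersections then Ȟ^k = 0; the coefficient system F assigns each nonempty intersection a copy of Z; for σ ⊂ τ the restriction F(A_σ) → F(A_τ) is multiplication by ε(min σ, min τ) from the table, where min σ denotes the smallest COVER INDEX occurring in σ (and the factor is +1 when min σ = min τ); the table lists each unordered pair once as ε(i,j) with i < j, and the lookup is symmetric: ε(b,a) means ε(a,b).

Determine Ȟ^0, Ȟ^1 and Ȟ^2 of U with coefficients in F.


intersection data:
  A12={p14,p19} A16={p7,p8} A23={p18,p20,p23} A34={p2,p4,p9} A45={p3,p13} A56={p15,p21}
C dims 6,6; δ0: rk 6, SNF 1^5·2
Ȟ^0 = (6 − 6) − 0 = 0, so Ȟ^0 ≅ 0
Ȟ^1 = (6 − 0) − 6 = 0 plus torsion [2], so Ȟ^1 ≅ Z/2
Ȟ^2 = (0 − 0) − 0 = 0, so Ȟ^2 ≅ 0

Ȟ^0(U;F) ≅ 0,  Ȟ^1(U;F) ≅ Z/2,  Ȟ^2(U;F) ≅ 0


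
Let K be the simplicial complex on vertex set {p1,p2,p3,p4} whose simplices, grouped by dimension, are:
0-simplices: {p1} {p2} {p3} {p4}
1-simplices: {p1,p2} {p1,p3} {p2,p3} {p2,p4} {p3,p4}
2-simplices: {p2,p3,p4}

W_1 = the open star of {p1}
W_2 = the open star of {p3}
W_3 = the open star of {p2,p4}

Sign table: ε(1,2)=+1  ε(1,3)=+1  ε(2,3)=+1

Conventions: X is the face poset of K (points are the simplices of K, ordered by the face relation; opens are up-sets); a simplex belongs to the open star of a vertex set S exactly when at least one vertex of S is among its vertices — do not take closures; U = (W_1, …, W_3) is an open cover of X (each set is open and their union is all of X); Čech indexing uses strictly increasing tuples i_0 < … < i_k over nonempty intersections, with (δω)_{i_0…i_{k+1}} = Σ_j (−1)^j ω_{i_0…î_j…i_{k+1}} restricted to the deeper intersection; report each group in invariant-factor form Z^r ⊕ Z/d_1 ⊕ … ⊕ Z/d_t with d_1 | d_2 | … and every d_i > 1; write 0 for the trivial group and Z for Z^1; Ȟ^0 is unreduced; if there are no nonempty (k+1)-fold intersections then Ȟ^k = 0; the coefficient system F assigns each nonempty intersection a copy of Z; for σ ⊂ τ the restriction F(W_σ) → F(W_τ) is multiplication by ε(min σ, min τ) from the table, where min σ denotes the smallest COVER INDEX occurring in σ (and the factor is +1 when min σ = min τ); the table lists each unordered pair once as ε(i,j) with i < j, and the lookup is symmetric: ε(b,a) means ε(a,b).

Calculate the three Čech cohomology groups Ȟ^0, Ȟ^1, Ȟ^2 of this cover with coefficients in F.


nerve simplices:
  W1={{p1},{p1,p2},{p1,p3}} W2={{p3},{p1,p3},{p2,p3},{p3,p4},{p2,p3,p4}} W3={{p2},{p4},{p1,p2},{p2,p3},{p2,p4},{p3,p4},{p2,p3,p4}}
  W12={{p1,p3}} W13={{p1,p2}} W23={{p2,p3},{p3,p4},{p2,p3,p4}}
C dims 3,3; δ0: rk 2, SNF 1^2
degree 0: 3−2−0 = 1 → Ȟ^0 ≅ Z
degree 1: 3−0−2 = 1 → Ȟ^1 ≅ Z
degree 2: 0−0−0 = 0 → Ȟ^2 ≅ 0

Ȟ^0 = Z, Ȟ^1 = Z and Ȟ^2 = 0


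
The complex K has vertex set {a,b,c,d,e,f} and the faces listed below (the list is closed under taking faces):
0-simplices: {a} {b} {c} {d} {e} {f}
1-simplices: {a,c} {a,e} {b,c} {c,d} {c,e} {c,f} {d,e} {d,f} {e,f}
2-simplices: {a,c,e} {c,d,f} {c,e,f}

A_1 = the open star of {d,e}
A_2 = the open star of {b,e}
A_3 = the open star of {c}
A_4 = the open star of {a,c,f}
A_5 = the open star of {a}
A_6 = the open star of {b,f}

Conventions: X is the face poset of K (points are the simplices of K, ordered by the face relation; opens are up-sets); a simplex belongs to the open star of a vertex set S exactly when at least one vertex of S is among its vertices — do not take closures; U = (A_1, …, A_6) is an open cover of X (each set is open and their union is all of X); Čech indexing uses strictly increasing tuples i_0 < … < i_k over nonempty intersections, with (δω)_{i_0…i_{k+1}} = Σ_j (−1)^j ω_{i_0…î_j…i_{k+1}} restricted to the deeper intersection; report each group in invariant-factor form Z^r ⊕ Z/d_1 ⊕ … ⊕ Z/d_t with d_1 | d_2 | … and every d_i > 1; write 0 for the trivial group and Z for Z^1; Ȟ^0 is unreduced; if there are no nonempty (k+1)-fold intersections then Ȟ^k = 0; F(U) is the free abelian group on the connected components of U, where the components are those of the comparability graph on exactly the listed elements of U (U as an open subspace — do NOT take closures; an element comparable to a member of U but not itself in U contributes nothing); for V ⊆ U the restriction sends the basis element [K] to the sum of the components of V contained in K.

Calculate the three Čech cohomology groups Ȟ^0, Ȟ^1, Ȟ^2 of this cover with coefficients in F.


nerve of the cover:
  A1={{d},{e},{a,e},{c,d},{c,e},{d,e},{d,f},{e,f},{a,c,e},{c,d,f},{c,e,f}} A2={{b},{e},{a,e},{b,c},{c,e},{d,e},{e,f},{a,c,e},{c,e,f}} A3={{c},{a,c},{b,c},{c,d},{c,e},{c,f},{a,c,e},{c,d,f},{c,e,f}} A4={{a},{c},{f},{a,c},{a,e},{b,c},{c,d},{c,e},{c,f},{d,f},{e,f},{a,c,e},{c,d,f},{c,e,f}} A5={{a},{a,c},{a,e},{a,c,e}} A6={{b},{f},{b,c},{c,f},{d,f},{e,f},{c,d,f},{c,e,f}}
  A12={{e},{a,e},{c,e},{d,e},{e,f},{a,c,e},{c,e,f}} A13={{c,d},{c,e},{a,c,e},{c,d,f},{c,e,f}} A14={{a,e},{c,d},{c,e},{d,f},{e,f},{a,c,e},{c,d,f},{c,e,f}} A15={{a,e},{a,c,e}} A16={{d,f},{e,f},{c,d,f},{c,e,f}} A23={{b,c},{c,e},{a,c,e},{c,e,f}} A24={{a,e},{b,c},{c,e},{e,f},{a,c,e},{c,e,f}} A25={{a,e},{a,c,e}} A26={{b},{b,c},{e,f},{c,e,f}} A34={{c},{a,c},{b,c},{c,d},{c,e},{c,f},{a,c,e},{c,d,f},{c,e,f}} A35={{a,c},{a,c,e}} A36={{b,c},{c,f},{c,d,f},{c,e,f}} A45={{a},{a,c},{a,e},{a,c,e}} A46={{f},{b,c},{c,f},{d,f},{e,f},{c,d,f},{c,e,f}}
  A123={{c,e},{a,c,e},{c,e,f}} A124={{a,e},{c,e},{e,f},{a,c,e},{c,e,f}} A125={{a,e},{a,c,e}} A126={{e,f},{c,e,f}} A134={{c,d},{c,e},{a,c,e},{c,d,f},{c,e,f}} A135={{a,c,e}} A136={{c,d,f},{c,e,f}} A145={{a,e},{a,c,e}} A146={{d,f},{e,f},{c,d,f},{c,e,f}} A234={{b,c},{c,e},{a,c,e},{c,e,f}} A235={{a,c,e}} A236={{b,c},{c,e,f}} A245={{a,e},{a,c,e}} A246={{b,c},{e,f},{c,e,f}} A345={{a,c},{a,c,e}} A346={{b,c},{c,f},{c,d,f},{c,e,f}}
  A1234={{c,e},{a,c,e},{c,e,f}} A1235={{a,c,e}} A1236={{c,e,f}} A1245={{a,e},{a,c,e}} A1246={{e,f},{c,e,f}} A1345={{a,c,e}} A1346={{c,d,f},{c,e,f}} A2345={{a,c,e}} A2346={{b,c},{c,e,f}}
  A12345={{a,c,e}} A12346={{c,e,f}}
components per intersection:
  A1: {{d},{e},{a,e},{c,d},{c,e},{d,e},{d,f},{e,f},{a,c,e},{c,d,f},{c,e,f}}
  A2: {{b},{b,c}} {{e},{a,e},{c,e},{d,e},{e,f},{a,c,e},{c,e,f}}
  A3: {{c},{a,c},{b,c},{c,d},{c,e},{c,f},{a,c,e},{c,d,f},{c,e,f}}
  A4: {{a},{c},{f},{a,c},{a,e},{b,c},{c,d},{c,e},{c,f},{d,f},{e,f},{a,c,e},{c,d,f},{c,e,f}}
  A5: {{a},{a,c},{a,e},{a,c,e}}
  A6: {{b},{b,c}} {{f},{c,f},{d,f},{e,f},{c,d,f},{c,e,f}}
  A12: {{e},{a,e},{c,e},{d,e},{e,f},{a,c,e},{c,e,f}}
  A13: {{c,d},{c,d,f}} {{c,e},{a,c,e},{c,e,f}}
  A14: {{a,e},{c,e},{e,f},{a,c,e},{c,e,f}} {{c,d},{d,f},{c,d,f}}
  A15: {{a,e},{a,c,e}}
  A16: {{d,f},{c,d,f}} {{e,f},{c,e,f}}
  A23: {{b,c}} {{c,e},{a,c,e},{c,e,f}}
  A24: {{a,e},{c,e},{e,f},{a,c,e},{c,e,f}} {{b,c}}
  A25: {{a,e},{a,c,e}}
  A26: {{b},{b,c}} {{e,f},{c,e,f}}
  A34: {{c},{a,c},{b,c},{c,d},{c,e},{c,f},{a,c,e},{c,d,f},{c,e,f}}
  A35: {{a,c},{a,c,e}}
  A36: {{b,c}} {{c,f},{c,d,f},{c,e,f}}
  A45: {{a},{a,c},{a,e},{a,c,e}}
  A46: {{f},{c,f},{d,f},{e,f},{c,d,f},{c,e,f}} {{b,c}}
  A123: {{c,e},{a,c,e},{c,e,f}}
  A124: {{a,e},{c,e},{e,f},{a,c,e},{c,e,f}}
  A125: {{a,e},{a,c,e}}
  A126: {{e,f},{c,e,f}}
  A134: {{c,d},{c,d,f}} {{c,e},{a,c,e},{c,e,f}}
  A135: {{a,c,e}}
  A136: {{c,d,f}} {{c,e,f}}
  A145: {{a,e},{a,c,e}}
  A146: {{d,f},{c,d,f}} {{e,f},{c,e,f}}
  A234: {{b,c}} {{c,e},{a,c,e},{c,e,f}}
  A235: {{a,c,e}}
  A236: {{b,c}} {{c,e,f}}
  A245: {{a,e},{a,c,e}}
  A246: {{b,c}} {{e,f},{c,e,f}}
  A345: {{a,c},{a,c,e}}
  A346: {{b,c}} {{c,f},{c,d,f},{c,e,f}}
  A1234: {{c,e},{a,c,e},{c,e,f}}
  A1235: {{a,c,e}}
  A1236: {{c,e,f}}
  A1245: {{a,e},{a,c,e}}
  A1246: {{e,f},{c,e,f}}
  A1345: {{a,c,e}}
  A1346: {{c,d,f}} {{c,e,f}}
  A2345: {{a,c,e}}
  A2346: {{b,c}} {{c,e,f}}
  A12345: {{a,c,e}}
  A12346: {{c,e,f}}
C dims 8,22,23,11; δ0: rk 7, SNF 1^7; δ1: rk 14, SNF 1^14; δ2: rk 9, SNF 1^9
Ȟ^0 = (8 − 7) − 0 = 1, so Ȟ^0 ≅ Z
Ȟ^1 = (22 − 14) − 7 = 1, so Ȟ^1 ≅ Z
Ȟ^2 = (23 − 9) − 14 = 0, so Ȟ^2 ≅ 0

Ȟ^0 = Z, Ȟ^1 = Z, Ȟ^2 = 0
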